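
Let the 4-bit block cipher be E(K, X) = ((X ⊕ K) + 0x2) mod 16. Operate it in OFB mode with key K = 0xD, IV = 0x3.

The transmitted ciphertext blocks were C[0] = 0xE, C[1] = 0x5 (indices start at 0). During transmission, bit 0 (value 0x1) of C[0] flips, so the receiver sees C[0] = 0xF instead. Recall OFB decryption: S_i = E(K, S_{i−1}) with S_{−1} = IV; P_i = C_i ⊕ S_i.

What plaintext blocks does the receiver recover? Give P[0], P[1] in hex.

P[0] = 0xF, P[1] = 0xA

Only C[0] changed, to 0xF. In OFB, a change in C_i flips the same bit in P_i only; the keystream is unaffected. Decrypting the received ciphertext:
P[0]: S = E(K, 0x3) = 0x0; 0xF ⊕ 0x0 = 0xF.
P[1]: S = E(K, 0x0) = 0xF; 0x5 ⊕ 0xF = 0xA.
Blocks that differ from the original plaintext: P[0].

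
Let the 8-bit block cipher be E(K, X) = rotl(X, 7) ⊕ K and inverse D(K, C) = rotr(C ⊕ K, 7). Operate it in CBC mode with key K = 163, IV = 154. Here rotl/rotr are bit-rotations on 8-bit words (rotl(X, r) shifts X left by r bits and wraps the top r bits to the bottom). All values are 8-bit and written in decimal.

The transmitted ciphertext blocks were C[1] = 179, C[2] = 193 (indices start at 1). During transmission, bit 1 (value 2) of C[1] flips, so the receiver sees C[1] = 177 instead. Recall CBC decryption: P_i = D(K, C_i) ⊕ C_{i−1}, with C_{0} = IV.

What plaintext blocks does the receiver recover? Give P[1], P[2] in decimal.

Only C[1] changed, to 177. In CBC, a change in C_i garbles P_i and flips the same bit in P_{i+1}. Decrypting the received ciphertext:
P[1]: D(K, 177) = 36; 36 ⊕ 154 = 190.
P[2]: D(K, 193) = 196; 196 ⊕ 177 = 117.
Blocks that differ from the original plaintext: P[1], P[2].

P[1] = 190, P[2] = 117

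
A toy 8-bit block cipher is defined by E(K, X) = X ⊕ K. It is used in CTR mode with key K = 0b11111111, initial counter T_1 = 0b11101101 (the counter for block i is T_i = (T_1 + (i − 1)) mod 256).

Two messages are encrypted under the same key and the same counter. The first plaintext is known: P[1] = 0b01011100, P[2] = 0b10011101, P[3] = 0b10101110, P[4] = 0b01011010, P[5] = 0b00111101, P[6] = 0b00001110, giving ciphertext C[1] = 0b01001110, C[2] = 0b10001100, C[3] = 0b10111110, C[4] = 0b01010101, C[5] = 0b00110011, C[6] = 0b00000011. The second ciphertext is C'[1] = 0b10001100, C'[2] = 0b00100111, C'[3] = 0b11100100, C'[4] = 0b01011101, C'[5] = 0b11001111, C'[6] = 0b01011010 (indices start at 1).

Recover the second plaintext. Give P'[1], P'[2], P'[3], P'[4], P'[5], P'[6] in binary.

P'[1] = 0b10011110, P'[2] = 0b00110110, P'[3] = 0b11110100, P'[4] = 0b01010010, P'[5] = 0b11000001, P'[6] = 0b01010111

In CTR with a reused counter, both messages share the same keystream S_i, so C_i ⊕ C'_i = P_i ⊕ P'_i and thus P'_i = P_i ⊕ C_i ⊕ C'_i.
P'[1]: 0b01011100 ⊕ 0b01001110 ⊕ 0b10001100 = 0b10011110.
P'[2]: 0b10011101 ⊕ 0b10001100 ⊕ 0b00100111 = 0b00110110.
P'[3]: 0b10101110 ⊕ 0b10111110 ⊕ 0b11100100 = 0b11110100.
P'[4]: 0b01011010 ⊕ 0b01010101 ⊕ 0b01011101 = 0b01010010.
P'[5]: 0b00111101 ⊕ 0b00110011 ⊕ 0b11001111 = 0b11000001.
P'[6]: 0b00001110 ⊕ 0b00000011 ⊕ 0b01011010 = 0b01010111.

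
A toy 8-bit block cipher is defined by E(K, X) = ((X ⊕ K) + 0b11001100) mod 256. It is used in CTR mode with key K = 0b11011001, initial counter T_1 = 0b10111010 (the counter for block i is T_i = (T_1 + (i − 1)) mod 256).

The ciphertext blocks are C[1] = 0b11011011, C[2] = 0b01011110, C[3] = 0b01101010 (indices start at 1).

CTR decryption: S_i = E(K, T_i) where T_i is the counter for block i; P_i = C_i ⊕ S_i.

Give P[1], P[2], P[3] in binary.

P[1]: T = 0b10111010, S = E(K, T) = 0b00101111; 0b11011011 ⊕ 0b00101111 = 0b11110100.
P[2]: T = 0b10111011, S = E(K, T) = 0b00101110; 0b01011110 ⊕ 0b00101110 = 0b01110000.
P[3]: T = 0b10111100, S = E(K, T) = 0b00110001; 0b01101010 ⊕ 0b00110001 = 0b01011011.

P[1] = 0b11110100, P[2] = 0b01110000, P[3] = 0b01011011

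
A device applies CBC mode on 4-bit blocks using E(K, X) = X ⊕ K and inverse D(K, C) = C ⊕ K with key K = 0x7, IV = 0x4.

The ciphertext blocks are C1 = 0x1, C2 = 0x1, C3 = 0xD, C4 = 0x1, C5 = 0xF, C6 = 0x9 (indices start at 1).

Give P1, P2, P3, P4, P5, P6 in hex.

CBC decryption: P_i = D(K, C_i) ⊕ C_{i−1}, with C_{0} = IV.
P1: D(K, 0x1) = 0x6; 0x6 ⊕ 0x4 = 0x2.
P2: D(K, 0x1) = 0x6; 0x6 ⊕ 0x1 = 0x7.
P3: D(K, 0xD) = 0xA; 0xA ⊕ 0x1 = 0xB.
P4: D(K, 0x1) = 0x6; 0x6 ⊕ 0xD = 0xB.
P5: D(K, 0xF) = 0x8; 0x8 ⊕ 0x1 = 0x9.
P6: D(K, 0x9) = 0xE; 0xE ⊕ 0xF = 0x1.

P1 = 0x2, P2 = 0x7, P3 = 0xB, P4 = 0xB, P5 = 0x9, P6 = 0x1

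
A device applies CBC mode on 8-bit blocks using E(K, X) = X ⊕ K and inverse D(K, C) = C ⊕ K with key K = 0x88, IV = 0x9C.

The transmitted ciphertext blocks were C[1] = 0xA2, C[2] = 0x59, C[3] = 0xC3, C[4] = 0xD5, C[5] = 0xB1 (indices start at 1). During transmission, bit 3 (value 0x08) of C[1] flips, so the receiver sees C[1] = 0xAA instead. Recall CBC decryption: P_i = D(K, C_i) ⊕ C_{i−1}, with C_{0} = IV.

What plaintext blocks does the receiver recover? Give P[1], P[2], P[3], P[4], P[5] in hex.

Only C[1] changed, to 0xAA. In CBC, a change in C_i garbles P_i and flips the same bit in P_{i+1}. Decrypting the received ciphertext:
P[1]: D(K, 0xAA) = 0x22; 0x22 ⊕ 0x9C = 0xBE.
P[2]: D(K, 0x59) = 0xD1; 0xD1 ⊕ 0xAA = 0x7B.
P[3]: D(K, 0xC3) = 0x4B; 0x4B ⊕ 0x59 = 0x12.
P[4]: D(K, 0xD5) = 0x5D; 0x5D ⊕ 0xC3 = 0x9E.
P[5]: D(K, 0xB1) = 0x39; 0x39 ⊕ 0xD5 = 0xEC.
Blocks that differ from the original plaintext: P[1], P[2].

P[1] = 0xBE, P[2] = 0x7B, P[3] = 0x12, P[4] = 0x9E, P[5] = 0xEC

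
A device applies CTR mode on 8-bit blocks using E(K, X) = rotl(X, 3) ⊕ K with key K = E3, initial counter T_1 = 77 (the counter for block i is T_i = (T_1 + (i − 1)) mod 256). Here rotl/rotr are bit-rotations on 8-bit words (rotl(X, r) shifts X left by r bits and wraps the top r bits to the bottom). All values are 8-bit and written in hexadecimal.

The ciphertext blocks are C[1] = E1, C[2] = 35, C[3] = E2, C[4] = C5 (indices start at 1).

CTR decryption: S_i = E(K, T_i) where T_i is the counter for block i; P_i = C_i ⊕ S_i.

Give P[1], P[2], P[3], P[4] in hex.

P[1]: T = 77, S = E(K, T) = 58; E1 ⊕ 58 = B9.
P[2]: T = 78, S = E(K, T) = 20; 35 ⊕ 20 = 15.
P[3]: T = 79, S = E(K, T) = 28; E2 ⊕ 28 = CA.
P[4]: T = 7A, S = E(K, T) = 30; C5 ⊕ 30 = F5.

P[1] = B9, P[2] = 15, P[3] = CA, P[4] = F5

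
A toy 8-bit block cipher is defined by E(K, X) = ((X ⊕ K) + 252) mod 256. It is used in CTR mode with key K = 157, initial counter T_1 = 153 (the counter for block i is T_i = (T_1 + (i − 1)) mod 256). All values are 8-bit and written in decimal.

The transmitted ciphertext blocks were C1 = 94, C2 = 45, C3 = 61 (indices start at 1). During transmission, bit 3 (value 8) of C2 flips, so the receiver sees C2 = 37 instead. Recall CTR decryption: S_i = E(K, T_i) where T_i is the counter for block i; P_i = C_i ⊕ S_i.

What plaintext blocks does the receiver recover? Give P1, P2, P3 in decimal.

Only C2 changed, to 37. In CTR, a change in C_i flips the same bit in P_i only; the keystream is unaffected. Decrypting the received ciphertext:
P1: T = 153, S = E(K, T) = 0; 94 ⊕ 0 = 94.
P2: T = 154, S = E(K, T) = 3; 37 ⊕ 3 = 38.
P3: T = 155, S = E(K, T) = 2; 61 ⊕ 2 = 63.
Blocks that differ from the original plaintext: P2.

P1 = 94, P2 = 38, P3 = 63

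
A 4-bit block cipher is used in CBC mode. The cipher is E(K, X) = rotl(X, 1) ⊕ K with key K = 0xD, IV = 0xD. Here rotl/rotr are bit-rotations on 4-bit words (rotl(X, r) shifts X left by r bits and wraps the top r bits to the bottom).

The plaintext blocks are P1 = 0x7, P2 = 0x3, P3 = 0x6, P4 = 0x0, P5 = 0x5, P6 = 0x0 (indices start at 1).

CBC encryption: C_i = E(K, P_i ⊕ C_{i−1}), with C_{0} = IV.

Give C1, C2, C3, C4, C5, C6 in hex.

C1: P1 ⊕ 0xD = 0xA; E(K, 0xA) = 0x8.
C2: P2 ⊕ 0x8 = 0xB; E(K, 0xB) = 0xA.
C3: P3 ⊕ 0xA = 0xC; E(K, 0xC) = 0x4.
C4: P4 ⊕ 0x4 = 0x4; E(K, 0x4) = 0x5.
C5: P5 ⊕ 0x5 = 0x0; E(K, 0x0) = 0xD.
C6: P6 ⊕ 0xD = 0xD; E(K, 0xD) = 0x6.

C1 = 0x8, C2 = 0xA, C3 = 0x4, C4 = 0x5, C5 = 0xD, C6 = 0x6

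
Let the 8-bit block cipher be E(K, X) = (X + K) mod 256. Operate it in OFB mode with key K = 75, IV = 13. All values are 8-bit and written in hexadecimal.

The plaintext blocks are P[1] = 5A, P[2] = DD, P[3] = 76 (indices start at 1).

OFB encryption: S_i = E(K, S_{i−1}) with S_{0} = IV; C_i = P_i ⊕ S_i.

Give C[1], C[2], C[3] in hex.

C[1] = D2, C[2] = 20, C[3] = 04

C[1]: S = E(K, 13) = 88; 5A ⊕ 88 = D2.
C[2]: S = E(K, 88) = FD; DD ⊕ FD = 20.
C[3]: S = E(K, FD) = 72; 76 ⊕ 72 = 04.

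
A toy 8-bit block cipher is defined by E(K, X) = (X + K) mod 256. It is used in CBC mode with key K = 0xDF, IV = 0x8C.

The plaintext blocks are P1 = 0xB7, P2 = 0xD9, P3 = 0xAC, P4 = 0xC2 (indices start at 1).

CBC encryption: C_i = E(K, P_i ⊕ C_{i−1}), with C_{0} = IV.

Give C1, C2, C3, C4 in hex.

C1: P1 ⊕ 0x8C = 0x3B; E(K, 0x3B) = 0x1A.
C2: P2 ⊕ 0x1A = 0xC3; E(K, 0xC3) = 0xA2.
C3: P3 ⊕ 0xA2 = 0x0E; E(K, 0x0E) = 0xED.
C4: P4 ⊕ 0xED = 0x2F; E(K, 0x2F) = 0x0E.

C1 = 0x1A, C2 = 0xA2, C3 = 0xED, C4 = 0x0E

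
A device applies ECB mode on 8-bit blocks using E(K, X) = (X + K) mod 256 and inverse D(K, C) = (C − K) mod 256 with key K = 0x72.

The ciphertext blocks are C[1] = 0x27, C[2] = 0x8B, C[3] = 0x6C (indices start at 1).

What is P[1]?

P[1] = 0xB5

ECB decryption: P_i = D(K, C_i).
P[1]: D(K, 0x27) = 0xB5.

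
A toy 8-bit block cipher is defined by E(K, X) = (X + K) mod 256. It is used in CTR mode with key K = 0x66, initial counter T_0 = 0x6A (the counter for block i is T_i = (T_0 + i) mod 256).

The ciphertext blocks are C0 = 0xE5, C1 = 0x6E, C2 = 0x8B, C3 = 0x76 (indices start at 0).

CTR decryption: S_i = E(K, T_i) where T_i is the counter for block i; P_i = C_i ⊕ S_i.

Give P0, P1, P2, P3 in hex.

P0 = 0x35, P1 = 0xBF, P2 = 0x59, P3 = 0xA5

P0: T = 0x6A, S = E(K, T) = 0xD0; 0xE5 ⊕ 0xD0 = 0x35.
P1: T = 0x6B, S = E(K, T) = 0xD1; 0x6E ⊕ 0xD1 = 0xBF.
P2: T = 0x6C, S = E(K, T) = 0xD2; 0x8B ⊕ 0xD2 = 0x59.
P3: T = 0x6D, S = E(K, T) = 0xD3; 0x76 ⊕ 0xD3 = 0xA5.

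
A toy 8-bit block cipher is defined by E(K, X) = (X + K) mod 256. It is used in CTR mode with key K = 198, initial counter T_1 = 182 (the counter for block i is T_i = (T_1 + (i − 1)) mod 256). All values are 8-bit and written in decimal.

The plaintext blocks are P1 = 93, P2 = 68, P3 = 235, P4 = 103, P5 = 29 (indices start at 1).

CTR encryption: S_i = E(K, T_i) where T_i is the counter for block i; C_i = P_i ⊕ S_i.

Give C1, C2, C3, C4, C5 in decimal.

C1 = 33, C2 = 57, C3 = 149, C4 = 24, C5 = 157

C1: T = 182, S = E(K, T) = 124; 93 ⊕ 124 = 33.
C2: T = 183, S = E(K, T) = 125; 68 ⊕ 125 = 57.
C3: T = 184, S = E(K, T) = 126; 235 ⊕ 126 = 149.
C4: T = 185, S = E(K, T) = 127; 103 ⊕ 127 = 24.
C5: T = 186, S = E(K, T) = 128; 29 ⊕ 128 = 157.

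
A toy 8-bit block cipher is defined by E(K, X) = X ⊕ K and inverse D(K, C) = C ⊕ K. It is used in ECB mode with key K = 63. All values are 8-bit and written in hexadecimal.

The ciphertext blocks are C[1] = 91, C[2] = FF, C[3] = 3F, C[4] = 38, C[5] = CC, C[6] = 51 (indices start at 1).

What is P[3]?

P[3] = 5C

ECB decryption: P_i = D(K, C_i).
P[3]: D(K, 3F) = 5C.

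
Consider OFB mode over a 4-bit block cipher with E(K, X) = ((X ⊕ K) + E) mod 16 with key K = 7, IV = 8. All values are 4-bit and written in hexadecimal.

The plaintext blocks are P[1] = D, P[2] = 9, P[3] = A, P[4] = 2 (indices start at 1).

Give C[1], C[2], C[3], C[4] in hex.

C[1] = 0, C[2] = 1, C[3] = 7, C[4] = A

OFB encryption: S_i = E(K, S_{i−1}) with S_{0} = IV; C_i = P_i ⊕ S_i.
C[1]: S = E(K, 8) = D; D ⊕ D = 0.
C[2]: S = E(K, D) = 8; 9 ⊕ 8 = 1.
C[3]: S = E(K, 8) = D; A ⊕ D = 7.
C[4]: S = E(K, D) = 8; 2 ⊕ 8 = A.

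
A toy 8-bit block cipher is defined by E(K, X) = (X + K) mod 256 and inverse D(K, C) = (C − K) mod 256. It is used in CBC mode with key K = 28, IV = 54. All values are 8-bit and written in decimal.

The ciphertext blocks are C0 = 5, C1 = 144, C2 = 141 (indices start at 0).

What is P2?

P2 = 225

CBC decryption: P_i = D(K, C_i) ⊕ C_{i−1}, with C_{−1} = IV.
P2: D(K, 141) = 113; 113 ⊕ 144 = 225.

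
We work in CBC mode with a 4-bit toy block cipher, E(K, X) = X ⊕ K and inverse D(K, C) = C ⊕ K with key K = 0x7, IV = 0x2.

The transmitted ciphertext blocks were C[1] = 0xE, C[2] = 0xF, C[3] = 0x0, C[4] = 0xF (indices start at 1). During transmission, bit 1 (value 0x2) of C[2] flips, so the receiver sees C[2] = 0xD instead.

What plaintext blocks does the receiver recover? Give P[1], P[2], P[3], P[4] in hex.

CBC decryption: P_i = D(K, C_i) ⊕ C_{i−1}, with C_{0} = IV.
Only C[2] changed, to 0xD. In CBC, a change in C_i garbles P_i and flips the same bit in P_{i+1}. Decrypting the received ciphertext:
P[1]: D(K, 0xE) = 0x9; 0x9 ⊕ 0x2 = 0xB.
P[2]: D(K, 0xD) = 0xA; 0xA ⊕ 0xE = 0x4.
P[3]: D(K, 0x0) = 0x7; 0x7 ⊕ 0xD = 0xA.
P[4]: D(K, 0xF) = 0x8; 0x8 ⊕ 0x0 = 0x8.
Blocks that differ from the original plaintext: P[2], P[3].

P[1] = 0xB, P[2] = 0x4, P[3] = 0xA, P[4] = 0x8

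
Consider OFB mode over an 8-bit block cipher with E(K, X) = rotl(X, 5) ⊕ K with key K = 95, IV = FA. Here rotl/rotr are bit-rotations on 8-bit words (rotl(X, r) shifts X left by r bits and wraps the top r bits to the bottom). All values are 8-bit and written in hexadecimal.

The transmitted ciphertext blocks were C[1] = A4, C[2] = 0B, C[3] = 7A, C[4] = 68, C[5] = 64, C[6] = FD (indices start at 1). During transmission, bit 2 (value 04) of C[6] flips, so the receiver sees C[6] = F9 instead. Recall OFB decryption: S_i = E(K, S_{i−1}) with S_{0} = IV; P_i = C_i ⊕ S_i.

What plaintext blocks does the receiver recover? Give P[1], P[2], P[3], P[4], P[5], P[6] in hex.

Only C[6] changed, to F9. In OFB, a change in C_i flips the same bit in P_i only; the keystream is unaffected. Decrypting the received ciphertext:
P[1]: S = E(K, FA) = CA; A4 ⊕ CA = 6E.
P[2]: S = E(K, CA) = CC; 0B ⊕ CC = C7.
P[3]: S = E(K, CC) = 0C; 7A ⊕ 0C = 76.
P[4]: S = E(K, 0C) = 14; 68 ⊕ 14 = 7C.
P[5]: S = E(K, 14) = 17; 64 ⊕ 17 = 73.
P[6]: S = E(K, 17) = 77; F9 ⊕ 77 = 8E.
Blocks that differ from the original plaintext: P[6].

P[1] = 6E, P[2] = C7, P[3] = 76, P[4] = 7C, P[5] = 73, P[6] = 8E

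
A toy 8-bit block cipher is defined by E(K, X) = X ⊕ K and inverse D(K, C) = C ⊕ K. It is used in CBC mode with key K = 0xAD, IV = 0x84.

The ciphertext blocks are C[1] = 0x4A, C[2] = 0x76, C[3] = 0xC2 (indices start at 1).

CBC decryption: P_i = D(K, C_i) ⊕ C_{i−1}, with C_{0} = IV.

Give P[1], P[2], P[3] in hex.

P[1] = 0x63, P[2] = 0x91, P[3] = 0x19

P[1]: D(K, 0x4A) = 0xE7; 0xE7 ⊕ 0x84 = 0x63.
P[2]: D(K, 0x76) = 0xDB; 0xDB ⊕ 0x4A = 0x91.
P[3]: D(K, 0xC2) = 0x6F; 0x6F ⊕ 0x76 = 0x19.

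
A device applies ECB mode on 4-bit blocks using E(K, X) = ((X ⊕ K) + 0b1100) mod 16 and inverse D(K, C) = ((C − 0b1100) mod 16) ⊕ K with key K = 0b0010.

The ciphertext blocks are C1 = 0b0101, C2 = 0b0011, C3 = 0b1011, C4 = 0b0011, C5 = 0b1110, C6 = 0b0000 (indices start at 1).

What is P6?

ECB decryption: P_i = D(K, C_i).
P6: D(K, 0b0000) = 0b0110.

P6 = 0b0110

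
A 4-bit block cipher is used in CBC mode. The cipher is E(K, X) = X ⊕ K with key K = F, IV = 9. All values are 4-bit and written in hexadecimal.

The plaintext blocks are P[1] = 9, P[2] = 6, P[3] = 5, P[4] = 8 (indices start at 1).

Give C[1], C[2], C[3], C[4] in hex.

CBC encryption: C_i = E(K, P_i ⊕ C_{i−1}), with C_{0} = IV.
C[1]: P[1] ⊕ 9 = 0; E(K, 0) = F.
C[2]: P[2] ⊕ F = 9; E(K, 9) = 6.
C[3]: P[3] ⊕ 6 = 3; E(K, 3) = C.
C[4]: P[4] ⊕ C = 4; E(K, 4) = B.

C[1] = F, C[2] = 6, C[3] = C, C[4] = B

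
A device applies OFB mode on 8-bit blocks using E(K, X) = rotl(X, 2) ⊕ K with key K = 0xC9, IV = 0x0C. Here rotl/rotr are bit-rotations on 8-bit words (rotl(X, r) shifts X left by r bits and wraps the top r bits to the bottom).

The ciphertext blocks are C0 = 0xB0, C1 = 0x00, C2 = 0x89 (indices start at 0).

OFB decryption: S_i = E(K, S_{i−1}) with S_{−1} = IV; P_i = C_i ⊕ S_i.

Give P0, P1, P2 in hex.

P0 = 0x49, P1 = 0x2E, P2 = 0xF8

P0: S = E(K, 0x0C) = 0xF9; 0xB0 ⊕ 0xF9 = 0x49.
P1: S = E(K, 0xF9) = 0x2E; 0x00 ⊕ 0x2E = 0x2E.
P2: S = E(K, 0x2E) = 0x71; 0x89 ⊕ 0x71 = 0xF8.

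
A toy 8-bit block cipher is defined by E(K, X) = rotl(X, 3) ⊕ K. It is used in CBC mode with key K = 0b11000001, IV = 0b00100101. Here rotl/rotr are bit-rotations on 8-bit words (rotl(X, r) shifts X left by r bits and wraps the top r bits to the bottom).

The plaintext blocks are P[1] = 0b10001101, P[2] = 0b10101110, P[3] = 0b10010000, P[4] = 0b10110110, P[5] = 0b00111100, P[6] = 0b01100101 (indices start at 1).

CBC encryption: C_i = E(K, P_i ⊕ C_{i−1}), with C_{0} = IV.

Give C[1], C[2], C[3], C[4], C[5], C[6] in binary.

C[1] = 0b10000100, C[2] = 0b10010000, C[3] = 0b11000001, C[4] = 0b01111010, C[5] = 0b11110011, C[6] = 0b01110101

C[1]: P[1] ⊕ 0b00100101 = 0b10101000; E(K, 0b10101000) = 0b10000100.
C[2]: P[2] ⊕ 0b10000100 = 0b00101010; E(K, 0b00101010) = 0b10010000.
C[3]: P[3] ⊕ 0b10010000 = 0b00000000; E(K, 0b00000000) = 0b11000001.
C[4]: P[4] ⊕ 0b11000001 = 0b01110111; E(K, 0b01110111) = 0b01111010.
C[5]: P[5] ⊕ 0b01111010 = 0b01000110; E(K, 0b01000110) = 0b11110011.
C[6]: P[6] ⊕ 0b11110011 = 0b10010110; E(K, 0b10010110) = 0b01110101.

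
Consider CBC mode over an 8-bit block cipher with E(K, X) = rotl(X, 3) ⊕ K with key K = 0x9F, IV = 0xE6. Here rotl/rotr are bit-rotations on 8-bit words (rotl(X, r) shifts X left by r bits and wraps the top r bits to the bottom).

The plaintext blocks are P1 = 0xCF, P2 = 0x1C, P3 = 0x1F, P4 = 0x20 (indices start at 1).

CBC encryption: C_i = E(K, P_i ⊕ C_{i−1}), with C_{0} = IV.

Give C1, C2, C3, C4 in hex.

C1: P1 ⊕ 0xE6 = 0x29; E(K, 0x29) = 0xD6.
C2: P2 ⊕ 0xD6 = 0xCA; E(K, 0xCA) = 0xC9.
C3: P3 ⊕ 0xC9 = 0xD6; E(K, 0xD6) = 0x29.
C4: P4 ⊕ 0x29 = 0x09; E(K, 0x09) = 0xD7.

C1 = 0xD6, C2 = 0xC9, C3 = 0x29, C4 = 0xD7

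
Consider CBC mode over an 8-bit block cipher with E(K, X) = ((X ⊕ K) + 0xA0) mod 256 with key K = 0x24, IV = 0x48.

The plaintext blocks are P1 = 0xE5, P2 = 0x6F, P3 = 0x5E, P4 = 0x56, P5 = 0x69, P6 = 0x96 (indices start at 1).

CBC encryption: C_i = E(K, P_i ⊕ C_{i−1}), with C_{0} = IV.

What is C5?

C5 = 0xE7

C1: P1 ⊕ 0x48 = 0xAD; E(K, 0xAD) = 0x29.
C2: P2 ⊕ 0x29 = 0x46; E(K, 0x46) = 0x02.
C3: P3 ⊕ 0x02 = 0x5C; E(K, 0x5C) = 0x18.
C4: P4 ⊕ 0x18 = 0x4E; E(K, 0x4E) = 0x0A.
C5: P5 ⊕ 0x0A = 0x63; E(K, 0x63) = 0xE7.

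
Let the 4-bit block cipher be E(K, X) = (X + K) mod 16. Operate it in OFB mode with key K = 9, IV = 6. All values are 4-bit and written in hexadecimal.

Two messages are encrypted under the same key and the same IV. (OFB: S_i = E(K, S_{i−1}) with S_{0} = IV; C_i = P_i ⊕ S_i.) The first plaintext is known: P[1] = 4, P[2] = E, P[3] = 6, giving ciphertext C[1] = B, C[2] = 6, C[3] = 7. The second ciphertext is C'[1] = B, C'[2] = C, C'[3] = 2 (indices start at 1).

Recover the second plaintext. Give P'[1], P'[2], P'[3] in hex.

P'[1] = 4, P'[2] = 4, P'[3] = 3

In OFB with a reused IV, both messages share the same keystream S_i, so C_i ⊕ C'_i = P_i ⊕ P'_i and thus P'_i = P_i ⊕ C_i ⊕ C'_i.
P'[1]: 4 ⊕ B ⊕ B = 4.
P'[2]: E ⊕ 6 ⊕ C = 4.
P'[3]: 6 ⊕ 7 ⊕ 2 = 3.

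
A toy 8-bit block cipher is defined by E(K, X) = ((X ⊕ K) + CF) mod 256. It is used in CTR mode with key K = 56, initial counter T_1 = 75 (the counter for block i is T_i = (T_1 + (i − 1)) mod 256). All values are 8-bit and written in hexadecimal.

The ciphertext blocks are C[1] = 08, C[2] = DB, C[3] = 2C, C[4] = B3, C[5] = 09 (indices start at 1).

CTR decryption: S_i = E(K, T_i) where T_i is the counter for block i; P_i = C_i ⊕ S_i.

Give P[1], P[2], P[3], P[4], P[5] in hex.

P[1] = FA, P[2] = 34, P[3] = DC, P[4] = 4E, P[5] = F7

P[1]: T = 75, S = E(K, T) = F2; 08 ⊕ F2 = FA.
P[2]: T = 76, S = E(K, T) = EF; DB ⊕ EF = 34.
P[3]: T = 77, S = E(K, T) = F0; 2C ⊕ F0 = DC.
P[4]: T = 78, S = E(K, T) = FD; B3 ⊕ FD = 4E.
P[5]: T = 79, S = E(K, T) = FE; 09 ⊕ FE = F7.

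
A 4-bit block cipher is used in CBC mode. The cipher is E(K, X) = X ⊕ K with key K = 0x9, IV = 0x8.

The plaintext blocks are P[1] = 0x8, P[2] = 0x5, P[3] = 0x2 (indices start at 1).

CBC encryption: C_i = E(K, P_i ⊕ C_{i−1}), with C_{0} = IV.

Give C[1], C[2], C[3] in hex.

C[1]: P[1] ⊕ 0x8 = 0x0; E(K, 0x0) = 0x9.
C[2]: P[2] ⊕ 0x9 = 0xC; E(K, 0xC) = 0x5.
C[3]: P[3] ⊕ 0x5 = 0x7; E(K, 0x7) = 0xE.

C[1] = 0x9, C[2] = 0x5, C[3] = 0xE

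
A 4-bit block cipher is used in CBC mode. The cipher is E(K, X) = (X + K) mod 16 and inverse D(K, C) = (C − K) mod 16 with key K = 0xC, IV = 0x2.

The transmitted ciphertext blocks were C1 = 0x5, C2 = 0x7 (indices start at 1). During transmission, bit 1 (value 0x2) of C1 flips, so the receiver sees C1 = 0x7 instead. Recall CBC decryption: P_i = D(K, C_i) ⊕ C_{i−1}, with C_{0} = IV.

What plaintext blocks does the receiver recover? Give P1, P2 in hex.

Only C1 changed, to 0x7. In CBC, a change in C_i garbles P_i and flips the same bit in P_{i+1}. Decrypting the received ciphertext:
P1: D(K, 0x7) = 0xB; 0xB ⊕ 0x2 = 0x9.
P2: D(K, 0x7) = 0xB; 0xB ⊕ 0x7 = 0xC.
Blocks that differ from the original plaintext: P1, P2.

P1 = 0x9, P2 = 0xC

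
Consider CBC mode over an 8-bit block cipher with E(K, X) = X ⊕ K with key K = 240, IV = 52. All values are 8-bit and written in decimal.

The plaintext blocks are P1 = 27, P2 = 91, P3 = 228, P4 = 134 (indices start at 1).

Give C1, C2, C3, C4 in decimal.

CBC encryption: C_i = E(K, P_i ⊕ C_{i−1}), with C_{0} = IV.
C1: P1 ⊕ 52 = 47; E(K, 47) = 223.
C2: P2 ⊕ 223 = 132; E(K, 132) = 116.
C3: P3 ⊕ 116 = 144; E(K, 144) = 96.
C4: P4 ⊕ 96 = 230; E(K, 230) = 22.

C1 = 223, C2 = 116, C3 = 96, C4 = 22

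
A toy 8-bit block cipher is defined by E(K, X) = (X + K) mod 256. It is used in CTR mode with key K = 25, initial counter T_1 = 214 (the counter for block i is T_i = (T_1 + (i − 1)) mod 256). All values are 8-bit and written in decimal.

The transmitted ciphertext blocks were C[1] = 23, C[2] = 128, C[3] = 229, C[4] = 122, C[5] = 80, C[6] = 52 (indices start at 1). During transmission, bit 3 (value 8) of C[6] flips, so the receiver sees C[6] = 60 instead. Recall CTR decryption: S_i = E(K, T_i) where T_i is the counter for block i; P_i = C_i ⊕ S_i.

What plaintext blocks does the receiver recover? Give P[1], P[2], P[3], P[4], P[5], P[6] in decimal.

P[1] = 248, P[2] = 112, P[3] = 20, P[4] = 136, P[5] = 163, P[6] = 200

Only C[6] changed, to 60. In CTR, a change in C_i flips the same bit in P_i only; the keystream is unaffected. Decrypting the received ciphertext:
P[1]: T = 214, S = E(K, T) = 239; 23 ⊕ 239 = 248.
P[2]: T = 215, S = E(K, T) = 240; 128 ⊕ 240 = 112.
P[3]: T = 216, S = E(K, T) = 241; 229 ⊕ 241 = 20.
P[4]: T = 217, S = E(K, T) = 242; 122 ⊕ 242 = 136.
P[5]: T = 218, S = E(K, T) = 243; 80 ⊕ 243 = 163.
P[6]: T = 219, S = E(K, T) = 244; 60 ⊕ 244 = 200.
Blocks that differ from the original plaintext: P[6].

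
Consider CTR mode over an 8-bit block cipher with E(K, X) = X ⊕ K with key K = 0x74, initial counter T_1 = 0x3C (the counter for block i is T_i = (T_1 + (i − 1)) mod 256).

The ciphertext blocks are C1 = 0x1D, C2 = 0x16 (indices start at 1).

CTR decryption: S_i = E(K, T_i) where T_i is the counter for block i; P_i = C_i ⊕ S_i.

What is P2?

P2: T = 0x3D, S = E(K, T) = 0x49; 0x16 ⊕ 0x49 = 0x5F.

P2 = 0x5F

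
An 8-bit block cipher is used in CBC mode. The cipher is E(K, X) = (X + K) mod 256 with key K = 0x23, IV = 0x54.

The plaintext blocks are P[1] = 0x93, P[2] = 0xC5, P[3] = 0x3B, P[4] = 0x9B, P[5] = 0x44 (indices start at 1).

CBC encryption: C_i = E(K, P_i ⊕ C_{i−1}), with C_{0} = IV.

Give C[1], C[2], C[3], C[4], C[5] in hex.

C[1]: P[1] ⊕ 0x54 = 0xC7; E(K, 0xC7) = 0xEA.
C[2]: P[2] ⊕ 0xEA = 0x2F; E(K, 0x2F) = 0x52.
C[3]: P[3] ⊕ 0x52 = 0x69; E(K, 0x69) = 0x8C.
C[4]: P[4] ⊕ 0x8C = 0x17; E(K, 0x17) = 0x3A.
C[5]: P[5] ⊕ 0x3A = 0x7E; E(K, 0x7E) = 0xA1.

C[1] = 0xEA, C[2] = 0x52, C[3] = 0x8C, C[4] = 0x3A, C[5] = 0xA1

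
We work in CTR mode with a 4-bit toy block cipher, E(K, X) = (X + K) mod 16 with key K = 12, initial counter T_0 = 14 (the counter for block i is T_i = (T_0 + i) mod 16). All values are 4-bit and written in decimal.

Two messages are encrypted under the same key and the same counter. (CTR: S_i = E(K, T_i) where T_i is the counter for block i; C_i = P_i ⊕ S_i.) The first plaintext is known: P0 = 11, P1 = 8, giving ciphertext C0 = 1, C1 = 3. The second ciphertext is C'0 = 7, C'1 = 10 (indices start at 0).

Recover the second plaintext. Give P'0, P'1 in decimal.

In CTR with a reused counter, both messages share the same keystream S_i, so C_i ⊕ C'_i = P_i ⊕ P'_i and thus P'_i = P_i ⊕ C_i ⊕ C'_i.
P'0: 11 ⊕ 1 ⊕ 7 = 13.
P'1: 8 ⊕ 3 ⊕ 10 = 1.

P'0 = 13, P'1 = 1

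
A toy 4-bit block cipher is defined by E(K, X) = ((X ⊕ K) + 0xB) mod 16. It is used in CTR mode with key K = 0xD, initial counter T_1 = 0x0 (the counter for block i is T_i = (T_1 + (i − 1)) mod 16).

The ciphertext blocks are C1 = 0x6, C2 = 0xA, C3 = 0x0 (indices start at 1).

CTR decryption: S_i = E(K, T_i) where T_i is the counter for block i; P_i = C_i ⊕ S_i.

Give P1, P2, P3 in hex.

P1 = 0xE, P2 = 0xD, P3 = 0xA

P1: T = 0x0, S = E(K, T) = 0x8; 0x6 ⊕ 0x8 = 0xE.
P2: T = 0x1, S = E(K, T) = 0x7; 0xA ⊕ 0x7 = 0xD.
P3: T = 0x2, S = E(K, T) = 0xA; 0x0 ⊕ 0xA = 0xA.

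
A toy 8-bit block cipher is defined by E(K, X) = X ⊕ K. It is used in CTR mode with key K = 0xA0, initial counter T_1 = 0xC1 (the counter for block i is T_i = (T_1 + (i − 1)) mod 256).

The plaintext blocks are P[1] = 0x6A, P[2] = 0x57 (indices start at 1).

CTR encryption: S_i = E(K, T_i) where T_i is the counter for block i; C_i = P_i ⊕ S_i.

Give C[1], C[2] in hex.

C[1]: T = 0xC1, S = E(K, T) = 0x61; 0x6A ⊕ 0x61 = 0x0B.
C[2]: T = 0xC2, S = E(K, T) = 0x62; 0x57 ⊕ 0x62 = 0x35.

C[1] = 0x0B, C[2] = 0x35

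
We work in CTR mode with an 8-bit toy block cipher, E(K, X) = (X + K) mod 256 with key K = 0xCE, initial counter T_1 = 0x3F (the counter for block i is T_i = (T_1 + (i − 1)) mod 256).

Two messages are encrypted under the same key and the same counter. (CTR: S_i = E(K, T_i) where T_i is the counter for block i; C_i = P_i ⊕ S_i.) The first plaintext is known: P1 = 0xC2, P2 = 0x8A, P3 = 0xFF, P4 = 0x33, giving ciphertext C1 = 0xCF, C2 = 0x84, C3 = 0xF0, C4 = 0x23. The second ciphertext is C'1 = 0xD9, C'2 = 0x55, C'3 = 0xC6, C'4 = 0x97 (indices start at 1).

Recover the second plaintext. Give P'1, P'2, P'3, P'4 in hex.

P'1 = 0xD4, P'2 = 0x5B, P'3 = 0xC9, P'4 = 0x87

In CTR with a reused counter, both messages share the same keystream S_i, so C_i ⊕ C'_i = P_i ⊕ P'_i and thus P'_i = P_i ⊕ C_i ⊕ C'_i.
P'1: 0xC2 ⊕ 0xCF ⊕ 0xD9 = 0xD4.
P'2: 0x8A ⊕ 0x84 ⊕ 0x55 = 0x5B.
P'3: 0xFF ⊕ 0xF0 ⊕ 0xC6 = 0xC9.
P'4: 0x33 ⊕ 0x23 ⊕ 0x97 = 0x87.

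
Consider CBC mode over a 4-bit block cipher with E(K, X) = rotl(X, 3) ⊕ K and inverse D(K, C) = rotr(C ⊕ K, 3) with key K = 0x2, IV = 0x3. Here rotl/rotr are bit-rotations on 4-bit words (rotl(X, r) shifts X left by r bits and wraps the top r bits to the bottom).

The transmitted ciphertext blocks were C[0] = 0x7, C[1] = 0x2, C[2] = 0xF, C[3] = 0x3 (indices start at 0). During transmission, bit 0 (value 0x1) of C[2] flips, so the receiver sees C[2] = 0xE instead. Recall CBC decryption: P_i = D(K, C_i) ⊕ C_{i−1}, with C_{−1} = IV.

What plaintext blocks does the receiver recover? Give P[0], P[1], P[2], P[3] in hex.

P[0] = 0x9, P[1] = 0x7, P[2] = 0xB, P[3] = 0xC

Only C[2] changed, to 0xE. In CBC, a change in C_i garbles P_i and flips the same bit in P_{i+1}. Decrypting the received ciphertext:
P[0]: D(K, 0x7) = 0xA; 0xA ⊕ 0x3 = 0x9.
P[1]: D(K, 0x2) = 0x0; 0x0 ⊕ 0x7 = 0x7.
P[2]: D(K, 0xE) = 0x9; 0x9 ⊕ 0x2 = 0xB.
P[3]: D(K, 0x3) = 0x2; 0x2 ⊕ 0xE = 0xC.
Blocks that differ from the original plaintext: P[2], P[3].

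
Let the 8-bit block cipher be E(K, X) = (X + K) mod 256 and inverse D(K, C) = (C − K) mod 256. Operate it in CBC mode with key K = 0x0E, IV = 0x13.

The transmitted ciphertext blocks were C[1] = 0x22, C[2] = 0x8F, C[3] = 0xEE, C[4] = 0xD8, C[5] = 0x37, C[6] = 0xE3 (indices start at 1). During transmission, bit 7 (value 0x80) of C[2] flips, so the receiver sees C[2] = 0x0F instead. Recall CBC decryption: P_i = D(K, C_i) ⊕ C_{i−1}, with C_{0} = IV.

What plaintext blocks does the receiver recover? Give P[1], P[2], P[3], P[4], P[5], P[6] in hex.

P[1] = 0x07, P[2] = 0x23, P[3] = 0xEF, P[4] = 0x24, P[5] = 0xF1, P[6] = 0xE2

Only C[2] changed, to 0x0F. In CBC, a change in C_i garbles P_i and flips the same bit in P_{i+1}. Decrypting the received ciphertext:
P[1]: D(K, 0x22) = 0x14; 0x14 ⊕ 0x13 = 0x07.
P[2]: D(K, 0x0F) = 0x01; 0x01 ⊕ 0x22 = 0x23.
P[3]: D(K, 0xEE) = 0xE0; 0xE0 ⊕ 0x0F = 0xEF.
P[4]: D(K, 0xD8) = 0xCA; 0xCA ⊕ 0xEE = 0x24.
P[5]: D(K, 0x37) = 0x29; 0x29 ⊕ 0xD8 = 0xF1.
P[6]: D(K, 0xE3) = 0xD5; 0xD5 ⊕ 0x37 = 0xE2.
Blocks that differ from the original plaintext: P[2], P[3].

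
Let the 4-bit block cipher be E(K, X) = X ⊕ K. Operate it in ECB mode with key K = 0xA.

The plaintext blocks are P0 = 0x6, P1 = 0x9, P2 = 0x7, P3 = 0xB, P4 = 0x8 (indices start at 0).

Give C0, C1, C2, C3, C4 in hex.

C0 = 0xC, C1 = 0x3, C2 = 0xD, C3 = 0x1, C4 = 0x2

ECB encryption: C_i = E(K, P_i).
C0: E(K, 0x6) = 0xC.
C1: E(K, 0x9) = 0x3.
C2: E(K, 0x7) = 0xD.
C3: E(K, 0xB) = 0x1.
C4: E(K, 0x8) = 0x2.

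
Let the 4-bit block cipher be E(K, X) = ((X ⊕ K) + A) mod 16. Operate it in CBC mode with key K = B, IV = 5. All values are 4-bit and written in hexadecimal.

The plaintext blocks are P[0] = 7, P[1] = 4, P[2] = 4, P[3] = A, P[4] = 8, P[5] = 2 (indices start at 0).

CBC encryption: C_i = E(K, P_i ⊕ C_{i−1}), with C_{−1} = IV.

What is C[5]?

C[0]: P[0] ⊕ 5 = 2; E(K, 2) = 3.
C[1]: P[1] ⊕ 3 = 7; E(K, 7) = 6.
C[2]: P[2] ⊕ 6 = 2; E(K, 2) = 3.
C[3]: P[3] ⊕ 3 = 9; E(K, 9) = C.
C[4]: P[4] ⊕ C = 4; E(K, 4) = 9.
C[5]: P[5] ⊕ 9 = B; E(K, B) = A.

C[5] = A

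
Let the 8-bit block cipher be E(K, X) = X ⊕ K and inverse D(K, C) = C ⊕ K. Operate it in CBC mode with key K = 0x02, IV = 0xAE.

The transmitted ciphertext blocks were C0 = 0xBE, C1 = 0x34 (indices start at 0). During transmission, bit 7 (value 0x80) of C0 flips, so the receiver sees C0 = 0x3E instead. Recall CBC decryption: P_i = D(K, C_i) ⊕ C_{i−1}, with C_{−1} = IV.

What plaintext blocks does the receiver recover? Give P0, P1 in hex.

P0 = 0x92, P1 = 0x08

Only C0 changed, to 0x3E. In CBC, a change in C_i garbles P_i and flips the same bit in P_{i+1}. Decrypting the received ciphertext:
P0: D(K, 0x3E) = 0x3C; 0x3C ⊕ 0xAE = 0x92.
P1: D(K, 0x34) = 0x36; 0x36 ⊕ 0x3E = 0x08.
Blocks that differ from the original plaintext: P0, P1.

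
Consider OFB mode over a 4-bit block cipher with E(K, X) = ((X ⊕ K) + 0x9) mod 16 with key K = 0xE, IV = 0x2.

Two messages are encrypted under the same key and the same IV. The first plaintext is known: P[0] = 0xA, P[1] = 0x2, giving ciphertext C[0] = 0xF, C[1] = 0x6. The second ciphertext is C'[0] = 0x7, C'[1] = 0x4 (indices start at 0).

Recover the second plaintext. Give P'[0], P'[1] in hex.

In OFB with a reused IV, both messages share the same keystream S_i, so C_i ⊕ C'_i = P_i ⊕ P'_i and thus P'_i = P_i ⊕ C_i ⊕ C'_i.
P'[0]: 0xA ⊕ 0xF ⊕ 0x7 = 0x2.
P'[1]: 0x2 ⊕ 0x6 ⊕ 0x4 = 0x0.

P'[0] = 0x2, P'[1] = 0x0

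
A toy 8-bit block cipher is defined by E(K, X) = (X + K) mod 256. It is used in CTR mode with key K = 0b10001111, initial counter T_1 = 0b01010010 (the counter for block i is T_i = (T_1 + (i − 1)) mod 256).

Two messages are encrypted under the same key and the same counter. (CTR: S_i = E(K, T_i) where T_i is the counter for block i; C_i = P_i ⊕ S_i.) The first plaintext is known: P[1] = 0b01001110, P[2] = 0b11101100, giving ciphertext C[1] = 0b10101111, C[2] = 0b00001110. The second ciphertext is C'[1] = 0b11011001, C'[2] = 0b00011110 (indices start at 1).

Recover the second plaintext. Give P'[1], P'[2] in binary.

P'[1] = 0b00111000, P'[2] = 0b11111100

In CTR with a reused counter, both messages share the same keystream S_i, so C_i ⊕ C'_i = P_i ⊕ P'_i and thus P'_i = P_i ⊕ C_i ⊕ C'_i.
P'[1]: 0b01001110 ⊕ 0b10101111 ⊕ 0b11011001 = 0b00111000.
P'[2]: 0b11101100 ⊕ 0b00001110 ⊕ 0b00011110 = 0b11111100.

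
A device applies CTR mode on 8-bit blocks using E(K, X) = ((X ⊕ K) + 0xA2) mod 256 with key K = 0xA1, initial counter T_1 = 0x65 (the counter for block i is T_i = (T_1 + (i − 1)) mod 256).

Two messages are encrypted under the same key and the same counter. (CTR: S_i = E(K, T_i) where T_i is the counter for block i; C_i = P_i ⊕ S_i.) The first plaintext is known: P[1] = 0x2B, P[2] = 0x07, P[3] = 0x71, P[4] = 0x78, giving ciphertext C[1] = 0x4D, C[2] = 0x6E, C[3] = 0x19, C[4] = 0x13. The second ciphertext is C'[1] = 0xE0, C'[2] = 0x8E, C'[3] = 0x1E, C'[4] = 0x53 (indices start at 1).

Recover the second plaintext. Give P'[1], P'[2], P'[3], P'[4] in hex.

In CTR with a reused counter, both messages share the same keystream S_i, so C_i ⊕ C'_i = P_i ⊕ P'_i and thus P'_i = P_i ⊕ C_i ⊕ C'_i.
P'[1]: 0x2B ⊕ 0x4D ⊕ 0xE0 = 0x86.
P'[2]: 0x07 ⊕ 0x6E ⊕ 0x8E = 0xE7.
P'[3]: 0x71 ⊕ 0x19 ⊕ 0x1E = 0x76.
P'[4]: 0x78 ⊕ 0x13 ⊕ 0x53 = 0x38.

P'[1] = 0x86, P'[2] = 0xE7, P'[3] = 0x76, P'[4] = 0x38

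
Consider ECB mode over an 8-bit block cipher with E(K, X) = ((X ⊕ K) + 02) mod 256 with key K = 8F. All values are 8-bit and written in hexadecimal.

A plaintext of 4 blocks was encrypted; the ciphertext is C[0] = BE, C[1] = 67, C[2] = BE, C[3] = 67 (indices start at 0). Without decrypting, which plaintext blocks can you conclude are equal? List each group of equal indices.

ECB encrypts each block independently with the same key, so equal ciphertext blocks imply equal plaintext blocks.
C[0] = C[2] = BE, so P[0] = P[2].
C[1] = C[3] = 67, so P[1] = P[3].

P[0] = P[2]; P[1] = P[3]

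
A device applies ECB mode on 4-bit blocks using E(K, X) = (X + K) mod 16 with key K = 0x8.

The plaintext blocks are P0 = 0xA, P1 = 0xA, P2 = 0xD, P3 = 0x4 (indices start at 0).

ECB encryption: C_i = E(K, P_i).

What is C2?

C2 = 0x5

C2: E(K, 0xD) = 0x5.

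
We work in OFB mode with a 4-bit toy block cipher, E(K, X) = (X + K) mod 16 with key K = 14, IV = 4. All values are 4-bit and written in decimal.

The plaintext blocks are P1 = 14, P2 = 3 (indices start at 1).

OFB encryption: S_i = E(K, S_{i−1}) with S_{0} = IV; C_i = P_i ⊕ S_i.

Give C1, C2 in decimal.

C1: S = E(K, 4) = 2; 14 ⊕ 2 = 12.
C2: S = E(K, 2) = 0; 3 ⊕ 0 = 3.

C1 = 12, C2 = 3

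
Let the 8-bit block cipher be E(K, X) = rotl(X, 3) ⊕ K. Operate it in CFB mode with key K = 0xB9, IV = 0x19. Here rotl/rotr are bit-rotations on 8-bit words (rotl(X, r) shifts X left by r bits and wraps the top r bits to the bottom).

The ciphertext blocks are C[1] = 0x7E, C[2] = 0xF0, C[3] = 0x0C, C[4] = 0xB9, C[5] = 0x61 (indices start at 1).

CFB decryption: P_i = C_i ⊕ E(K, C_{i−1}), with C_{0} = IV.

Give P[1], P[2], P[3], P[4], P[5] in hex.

P[1] = 0x0F, P[2] = 0xBA, P[3] = 0x32, P[4] = 0x60, P[5] = 0x15

P[1]: E(K, 0x19) = 0x71; 0x7E ⊕ 0x71 = 0x0F.
P[2]: E(K, 0x7E) = 0x4A; 0xF0 ⊕ 0x4A = 0xBA.
P[3]: E(K, 0xF0) = 0x3E; 0x0C ⊕ 0x3E = 0x32.
P[4]: E(K, 0x0C) = 0xD9; 0xB9 ⊕ 0xD9 = 0x60.
P[5]: E(K, 0xB9) = 0x74; 0x61 ⊕ 0x74 = 0x15.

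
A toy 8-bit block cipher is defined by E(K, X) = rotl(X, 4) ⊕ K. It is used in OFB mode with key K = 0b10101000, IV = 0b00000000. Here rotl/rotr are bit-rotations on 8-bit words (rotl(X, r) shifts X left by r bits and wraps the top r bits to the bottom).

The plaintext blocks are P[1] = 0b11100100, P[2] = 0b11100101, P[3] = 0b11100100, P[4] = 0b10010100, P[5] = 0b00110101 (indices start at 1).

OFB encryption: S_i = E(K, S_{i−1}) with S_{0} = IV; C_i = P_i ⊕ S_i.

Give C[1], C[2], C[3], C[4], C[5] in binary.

C[1]: S = E(K, 0b00000000) = 0b10101000; 0b11100100 ⊕ 0b10101000 = 0b01001100.
C[2]: S = E(K, 0b10101000) = 0b00100010; 0b11100101 ⊕ 0b00100010 = 0b11000111.
C[3]: S = E(K, 0b00100010) = 0b10001010; 0b11100100 ⊕ 0b10001010 = 0b01101110.
C[4]: S = E(K, 0b10001010) = 0b00000000; 0b10010100 ⊕ 0b00000000 = 0b10010100.
C[5]: S = E(K, 0b00000000) = 0b10101000; 0b00110101 ⊕ 0b10101000 = 0b10011101.

C[1] = 0b01001100, C[2] = 0b11000111, C[3] = 0b01101110, C[4] = 0b10010100, C[5] = 0b10011101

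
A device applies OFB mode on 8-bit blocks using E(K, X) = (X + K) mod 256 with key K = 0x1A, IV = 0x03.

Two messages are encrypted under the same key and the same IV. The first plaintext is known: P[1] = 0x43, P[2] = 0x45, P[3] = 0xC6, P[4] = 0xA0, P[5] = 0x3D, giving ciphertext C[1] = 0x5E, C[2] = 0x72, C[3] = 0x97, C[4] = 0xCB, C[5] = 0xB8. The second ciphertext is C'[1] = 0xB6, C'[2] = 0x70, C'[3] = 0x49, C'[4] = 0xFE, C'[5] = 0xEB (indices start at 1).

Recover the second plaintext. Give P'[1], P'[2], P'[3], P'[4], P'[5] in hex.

In OFB with a reused IV, both messages share the same keystream S_i, so C_i ⊕ C'_i = P_i ⊕ P'_i and thus P'_i = P_i ⊕ C_i ⊕ C'_i.
P'[1]: 0x43 ⊕ 0x5E ⊕ 0xB6 = 0xAB.
P'[2]: 0x45 ⊕ 0x72 ⊕ 0x70 = 0x47.
P'[3]: 0xC6 ⊕ 0x97 ⊕ 0x49 = 0x18.
P'[4]: 0xA0 ⊕ 0xCB ⊕ 0xFE = 0x95.
P'[5]: 0x3D ⊕ 0xB8 ⊕ 0xEB = 0x6E.

P'[1] = 0xAB, P'[2] = 0x47, P'[3] = 0x18, P'[4] = 0x95, P'[5] = 0x6E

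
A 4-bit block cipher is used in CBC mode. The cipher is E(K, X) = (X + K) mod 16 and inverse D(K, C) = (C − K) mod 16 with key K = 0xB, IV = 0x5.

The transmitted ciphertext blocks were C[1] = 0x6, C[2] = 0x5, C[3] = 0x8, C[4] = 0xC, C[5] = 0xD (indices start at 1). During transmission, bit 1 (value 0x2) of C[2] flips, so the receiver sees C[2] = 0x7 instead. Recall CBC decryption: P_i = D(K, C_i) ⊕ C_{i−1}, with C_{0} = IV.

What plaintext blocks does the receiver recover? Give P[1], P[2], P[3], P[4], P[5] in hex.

P[1] = 0xE, P[2] = 0xA, P[3] = 0xA, P[4] = 0x9, P[5] = 0xE

Only C[2] changed, to 0x7. In CBC, a change in C_i garbles P_i and flips the same bit in P_{i+1}. Decrypting the received ciphertext:
P[1]: D(K, 0x6) = 0xB; 0xB ⊕ 0x5 = 0xE.
P[2]: D(K, 0x7) = 0xC; 0xC ⊕ 0x6 = 0xA.
P[3]: D(K, 0x8) = 0xD; 0xD ⊕ 0x7 = 0xA.
P[4]: D(K, 0xC) = 0x1; 0x1 ⊕ 0x8 = 0x9.
P[5]: D(K, 0xD) = 0x2; 0x2 ⊕ 0xC = 0xE.
Blocks that differ from the original plaintext: P[2], P[3].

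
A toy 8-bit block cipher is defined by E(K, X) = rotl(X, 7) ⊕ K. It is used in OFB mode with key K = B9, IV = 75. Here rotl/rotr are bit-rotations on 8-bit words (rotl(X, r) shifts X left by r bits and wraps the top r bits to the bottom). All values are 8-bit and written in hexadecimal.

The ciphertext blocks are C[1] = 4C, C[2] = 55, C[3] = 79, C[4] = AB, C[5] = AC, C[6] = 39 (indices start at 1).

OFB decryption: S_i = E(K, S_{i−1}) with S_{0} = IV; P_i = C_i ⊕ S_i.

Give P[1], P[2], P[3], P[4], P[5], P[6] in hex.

P[1]: S = E(K, 75) = 03; 4C ⊕ 03 = 4F.
P[2]: S = E(K, 03) = 38; 55 ⊕ 38 = 6D.
P[3]: S = E(K, 38) = A5; 79 ⊕ A5 = DC.
P[4]: S = E(K, A5) = 6B; AB ⊕ 6B = C0.
P[5]: S = E(K, 6B) = 0C; AC ⊕ 0C = A0.
P[6]: S = E(K, 0C) = BF; 39 ⊕ BF = 86.

P[1] = 4F, P[2] = 6D, P[3] = DC, P[4] = C0, P[5] = A0, P[6] = 86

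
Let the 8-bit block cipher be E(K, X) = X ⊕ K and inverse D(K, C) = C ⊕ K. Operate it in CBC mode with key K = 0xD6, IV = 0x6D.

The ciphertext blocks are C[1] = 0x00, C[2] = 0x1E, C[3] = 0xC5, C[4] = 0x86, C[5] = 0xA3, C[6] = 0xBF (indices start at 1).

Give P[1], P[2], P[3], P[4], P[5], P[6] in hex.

CBC decryption: P_i = D(K, C_i) ⊕ C_{i−1}, with C_{0} = IV.
P[1]: D(K, 0x00) = 0xD6; 0xD6 ⊕ 0x6D = 0xBB.
P[2]: D(K, 0x1E) = 0xC8; 0xC8 ⊕ 0x00 = 0xC8.
P[3]: D(K, 0xC5) = 0x13; 0x13 ⊕ 0x1E = 0x0D.
P[4]: D(K, 0x86) = 0x50; 0x50 ⊕ 0xC5 = 0x95.
P[5]: D(K, 0xA3) = 0x75; 0x75 ⊕ 0x86 = 0xF3.
P[6]: D(K, 0xBF) = 0x69; 0x69 ⊕ 0xA3 = 0xCA.

P[1] = 0xBB, P[2] = 0xC8, P[3] = 0x0D, P[4] = 0x95, P[5] = 0xF3, P[6] = 0xCA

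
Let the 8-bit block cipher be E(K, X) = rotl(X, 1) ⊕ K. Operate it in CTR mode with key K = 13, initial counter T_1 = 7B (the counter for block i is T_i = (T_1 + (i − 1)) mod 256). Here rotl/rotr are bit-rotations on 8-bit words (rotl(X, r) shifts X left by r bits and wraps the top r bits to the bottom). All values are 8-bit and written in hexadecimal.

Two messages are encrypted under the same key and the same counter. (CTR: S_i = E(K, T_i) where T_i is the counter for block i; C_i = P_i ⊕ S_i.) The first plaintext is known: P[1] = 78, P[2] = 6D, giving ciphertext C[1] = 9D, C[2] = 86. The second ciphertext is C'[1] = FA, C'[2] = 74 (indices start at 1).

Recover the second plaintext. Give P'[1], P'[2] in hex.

P'[1] = 1F, P'[2] = 9F

In CTR with a reused counter, both messages share the same keystream S_i, so C_i ⊕ C'_i = P_i ⊕ P'_i and thus P'_i = P_i ⊕ C_i ⊕ C'_i.
P'[1]: 78 ⊕ 9D ⊕ FA = 1F.
P'[2]: 6D ⊕ 86 ⊕ 74 = 9F.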